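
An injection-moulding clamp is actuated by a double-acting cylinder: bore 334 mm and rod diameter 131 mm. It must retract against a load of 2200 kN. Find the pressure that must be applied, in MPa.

P ≈ 29.7 MPa

Rod-side annular area A_ann = π/4 × (334² − 131²) = 74140 mm^2
Retraction: pressure acts on the annular area.
P = F / A = 2200 kN / A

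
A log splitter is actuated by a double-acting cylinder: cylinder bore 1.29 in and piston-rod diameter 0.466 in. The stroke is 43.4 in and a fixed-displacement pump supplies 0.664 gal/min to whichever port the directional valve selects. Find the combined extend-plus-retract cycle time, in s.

Cap-side area A_cap = π/4 × (1.29 in)² = 1.307 in^2
Rod-side annular area A_ann = π/4 × (1.29² − 0.466²) = 1.136 in^2
t_ext = A_cap·L/Q = 22.19 s
t_ret = A_ann·L/Q = 19.29 s
t_cycle = t_ext + t_ret

t ≈ 41.5 s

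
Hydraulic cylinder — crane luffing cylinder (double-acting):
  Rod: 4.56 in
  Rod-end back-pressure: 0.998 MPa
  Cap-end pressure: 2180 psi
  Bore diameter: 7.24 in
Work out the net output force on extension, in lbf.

Cap-side area A_cap = π/4 × (7.24 in)² = 41.17 in^2
Rod-side annular area A_ann = π/4 × (7.24² − 4.56²) = 24.84 in^2
Net thrust = P_cap·A_cap − P_rod·A_ann = 89750 lbf − 3595 lbf

F ≈ 86200 lbf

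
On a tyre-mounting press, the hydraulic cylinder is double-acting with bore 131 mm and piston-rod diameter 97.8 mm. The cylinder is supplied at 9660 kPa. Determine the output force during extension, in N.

Cap-side area A_cap = π/4 × (131 mm)² = 13480 mm^2
F = P × A_cap = 9660 kPa × A_cap

F ≈ 1.30e5 N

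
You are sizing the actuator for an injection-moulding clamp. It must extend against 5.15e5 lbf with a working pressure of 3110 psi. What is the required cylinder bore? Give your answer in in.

Extension force acts on the full piston face: F = P × (π/4)D².
D = √(4F / (πP)) = √(4 × 5.15e5 lbf / (π × 3110 psi))

D ≈ 14.5 in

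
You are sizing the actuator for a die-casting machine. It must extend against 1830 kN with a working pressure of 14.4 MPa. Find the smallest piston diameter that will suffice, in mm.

D ≈ 402 mm

Extension force acts on the full piston face: F = P × (π/4)D².
D = √(4F / (πP)) = √(4 × 1830 kN / (π × 14.4 MPa))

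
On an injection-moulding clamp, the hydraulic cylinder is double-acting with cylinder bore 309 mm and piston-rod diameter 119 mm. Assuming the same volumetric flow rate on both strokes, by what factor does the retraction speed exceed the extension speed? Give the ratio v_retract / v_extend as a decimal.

Cap-side area A_cap = π/4 × (309 mm)² = 74990 mm^2
Rod-side annular area A_ann = π/4 × (309² − 119²) = 63870 mm^2
For equal Q, v ∝ 1/A, so v_ret/v_ext = A_cap/A_ann.

v_ret/v_ext ≈ 1.17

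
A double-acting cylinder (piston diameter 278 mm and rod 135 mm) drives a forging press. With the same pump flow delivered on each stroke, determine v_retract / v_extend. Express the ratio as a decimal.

v_ret/v_ext ≈ 1.31

Cap-side area A_cap = π/4 × (278 mm)² = 60700 mm^2
Rod-side annular area A_ann = π/4 × (278² − 135²) = 46380 mm^2
For equal Q, v ∝ 1/A, so v_ret/v_ext = A_cap/A_ann.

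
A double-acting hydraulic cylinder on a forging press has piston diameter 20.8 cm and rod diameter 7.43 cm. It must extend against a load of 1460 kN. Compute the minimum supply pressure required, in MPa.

P ≈ 43.0 MPa

Cap-side area A_cap = π/4 × (20.8 cm)² = 339.8 cm^2
P = F / A = 1460 kN / A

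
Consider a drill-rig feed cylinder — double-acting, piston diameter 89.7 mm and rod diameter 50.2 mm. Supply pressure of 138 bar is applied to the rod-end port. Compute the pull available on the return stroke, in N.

F ≈ 59900 N

Rod-side annular area A_ann = π/4 × (89.7² − 50.2²) = 4340 mm^2
On retraction the pressure acts on the annular area (bore minus rod).
F = P × A_ann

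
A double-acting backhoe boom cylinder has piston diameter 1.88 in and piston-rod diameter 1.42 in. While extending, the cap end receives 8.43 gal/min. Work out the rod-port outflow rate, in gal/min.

Q_out ≈ 3.62 gal/min

Cap-side area A_cap = π/4 × (1.88 in)² = 2.776 in^2
Rod-side annular area A_ann = π/4 × (1.88² − 1.42²) = 1.192 in^2
Piston speed v = Q_in/A_cap; rod-end outflow Q_out = v × A_ann = Q_in × A_ann/A_cap.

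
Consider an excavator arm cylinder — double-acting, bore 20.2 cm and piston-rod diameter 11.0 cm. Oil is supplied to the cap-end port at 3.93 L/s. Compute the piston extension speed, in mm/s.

Cap-side area A_cap = π/4 × (20.2 cm)² = 320.5 cm^2
v = Q / A

v ≈ 123 mm/s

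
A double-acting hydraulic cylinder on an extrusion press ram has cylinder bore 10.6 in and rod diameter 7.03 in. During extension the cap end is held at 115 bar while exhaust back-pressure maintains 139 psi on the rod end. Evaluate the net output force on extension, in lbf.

F ≈ 1.40e5 lbf

Cap-side area A_cap = π/4 × (10.6 in)² = 88.25 in^2
Rod-side annular area A_ann = π/4 × (10.6² − 7.03²) = 49.43 in^2
Net thrust = P_cap·A_cap − P_rod·A_ann = 1.472e5 lbf − 6871 lbf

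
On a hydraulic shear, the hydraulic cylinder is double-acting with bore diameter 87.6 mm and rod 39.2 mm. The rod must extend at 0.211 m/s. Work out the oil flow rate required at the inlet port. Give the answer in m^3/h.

Q ≈ 4.58 m^3/h

Cap-side area A_cap = π/4 × (87.6 mm)² = 6027 mm^2
Q = A × v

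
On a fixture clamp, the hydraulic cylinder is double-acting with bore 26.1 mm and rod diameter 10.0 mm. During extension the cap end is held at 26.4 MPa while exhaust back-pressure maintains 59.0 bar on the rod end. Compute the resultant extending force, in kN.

Cap-side area A_cap = π/4 × (26.1 mm)² = 535.0 mm^2
Rod-side annular area A_ann = π/4 × (26.1² − 10.0²) = 456.5 mm^2
Net thrust = P_cap·A_cap − P_rod·A_ann = 14.12 kN − 2.693 kN

F ≈ 11.4 kN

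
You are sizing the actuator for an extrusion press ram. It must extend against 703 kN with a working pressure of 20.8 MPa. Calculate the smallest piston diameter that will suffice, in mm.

Extension force acts on the full piston face: F = P × (π/4)D².
D = √(4F / (πP)) = √(4 × 703 kN / (π × 20.8 MPa))

D ≈ 207 mm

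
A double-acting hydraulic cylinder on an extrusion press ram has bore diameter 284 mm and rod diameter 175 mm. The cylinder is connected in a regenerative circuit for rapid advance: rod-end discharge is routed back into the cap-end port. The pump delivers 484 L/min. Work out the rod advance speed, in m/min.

v ≈ 20.1 m/min

In regeneration the rod-end outflow joins the pump flow into the cap end, so the net volume the pump must supply per unit advance equals the rod cross-section area.
Rod cross-section A_rod = π/4 × (175 mm)² = 24050 mm^2
v = Q_pump / A_rod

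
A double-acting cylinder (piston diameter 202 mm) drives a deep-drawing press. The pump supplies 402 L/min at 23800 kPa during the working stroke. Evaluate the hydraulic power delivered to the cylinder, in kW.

W ≈ 159 kW

Hydraulic power = P × Q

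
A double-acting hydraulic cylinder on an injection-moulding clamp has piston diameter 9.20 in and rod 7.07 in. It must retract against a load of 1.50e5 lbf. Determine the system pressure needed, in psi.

Rod-side annular area A_ann = π/4 × (9.20² − 7.07²) = 27.22 in^2
Retraction: pressure acts on the annular area.
P = F / A = 1.50e5 lbf / A

P ≈ 5510 psi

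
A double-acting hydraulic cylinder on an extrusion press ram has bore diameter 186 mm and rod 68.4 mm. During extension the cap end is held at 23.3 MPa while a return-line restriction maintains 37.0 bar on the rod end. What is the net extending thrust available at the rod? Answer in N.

F ≈ 5.46e5 N

Cap-side area A_cap = π/4 × (186 mm)² = 27170 mm^2
Rod-side annular area A_ann = π/4 × (186² − 68.4²) = 23500 mm^2
Net thrust = P_cap·A_cap − P_rod·A_ann = 6.331e5 N − 86940 N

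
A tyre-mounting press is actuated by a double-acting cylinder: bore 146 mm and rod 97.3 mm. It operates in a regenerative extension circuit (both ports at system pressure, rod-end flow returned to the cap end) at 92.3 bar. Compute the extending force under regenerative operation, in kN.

With equal pressure on both faces, forces on the annular region cancel; the net push is pressure × rod cross-section.
Rod cross-section A_rod = π/4 × (97.3 mm)² = 7436 mm^2
F = P × A_rod

F ≈ 68.6 kN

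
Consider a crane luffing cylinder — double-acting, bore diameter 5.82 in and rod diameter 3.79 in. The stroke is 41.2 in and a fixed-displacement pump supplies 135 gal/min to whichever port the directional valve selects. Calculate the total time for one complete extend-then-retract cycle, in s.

t ≈ 3.32 s

Cap-side area A_cap = π/4 × (5.82 in)² = 26.60 in^2
Rod-side annular area A_ann = π/4 × (5.82² − 3.79²) = 15.32 in^2
t_ext = A_cap·L/Q = 2.109 s
t_ret = A_ann·L/Q = 1.215 s
t_cycle = t_ext + t_ret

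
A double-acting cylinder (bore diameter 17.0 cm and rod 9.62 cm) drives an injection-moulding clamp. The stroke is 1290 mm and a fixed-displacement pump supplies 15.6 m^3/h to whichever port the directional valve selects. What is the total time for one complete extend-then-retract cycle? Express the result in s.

t ≈ 11.4 s

Cap-side area A_cap = π/4 × (17.0 cm)² = 227.0 cm^2
Rod-side annular area A_ann = π/4 × (17.0² − 9.62²) = 154.3 cm^2
t_ext = A_cap·L/Q = 6.757 s
t_ret = A_ann·L/Q = 4.593 s
t_cycle = t_ext + t_ret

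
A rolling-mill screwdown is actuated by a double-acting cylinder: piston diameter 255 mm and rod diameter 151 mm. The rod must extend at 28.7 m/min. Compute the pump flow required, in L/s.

Cap-side area A_cap = π/4 × (255 mm)² = 51070 mm^2
Q = A × v

Q ≈ 24.4 L/s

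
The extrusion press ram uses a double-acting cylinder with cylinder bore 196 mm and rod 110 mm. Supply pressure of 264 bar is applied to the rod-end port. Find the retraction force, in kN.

Rod-side annular area A_ann = π/4 × (196² − 110²) = 20670 mm^2
On retraction the pressure acts on the annular area (bore minus rod).
F = P × A_ann

F ≈ 546 kN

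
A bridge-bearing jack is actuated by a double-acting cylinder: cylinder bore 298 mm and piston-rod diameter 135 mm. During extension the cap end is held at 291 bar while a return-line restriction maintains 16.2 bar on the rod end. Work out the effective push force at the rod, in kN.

Cap-side area A_cap = π/4 × (298 mm)² = 69750 mm^2
Rod-side annular area A_ann = π/4 × (298² − 135²) = 55430 mm^2
Net thrust = P_cap·A_cap − P_rod·A_ann = 2030 kN − 89.80 kN

F ≈ 1940 kN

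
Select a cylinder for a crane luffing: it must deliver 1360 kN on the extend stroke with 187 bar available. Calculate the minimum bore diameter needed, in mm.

Extension force acts on the full piston face: F = P × (π/4)D².
D = √(4F / (πP)) = √(4 × 1360 kN / (π × 187 bar))

D ≈ 304 mm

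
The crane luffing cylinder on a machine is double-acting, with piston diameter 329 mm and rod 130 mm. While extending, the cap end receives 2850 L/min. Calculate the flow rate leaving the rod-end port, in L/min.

Q_out ≈ 2410 L/min

Cap-side area A_cap = π/4 × (329 mm)² = 85010 mm^2
Rod-side annular area A_ann = π/4 × (329² − 130²) = 71740 mm^2
Piston speed v = Q_in/A_cap; rod-end outflow Q_out = v × A_ann = Q_in × A_ann/A_cap.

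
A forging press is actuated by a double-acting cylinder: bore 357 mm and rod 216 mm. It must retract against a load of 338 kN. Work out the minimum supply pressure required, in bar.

Rod-side annular area A_ann = π/4 × (357² − 216²) = 63450 mm^2
Retraction: pressure acts on the annular area.
P = F / A = 338 kN / A

P ≈ 53.3 bar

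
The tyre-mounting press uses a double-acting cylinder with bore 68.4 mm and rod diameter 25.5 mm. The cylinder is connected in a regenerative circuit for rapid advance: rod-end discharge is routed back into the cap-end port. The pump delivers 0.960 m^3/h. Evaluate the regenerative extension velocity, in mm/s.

In regeneration the rod-end outflow joins the pump flow into the cap end, so the net volume the pump must supply per unit advance equals the rod cross-section area.
Rod cross-section A_rod = π/4 × (25.5 mm)² = 510.7 mm^2
v = Q_pump / A_rod

v ≈ 522 mm/s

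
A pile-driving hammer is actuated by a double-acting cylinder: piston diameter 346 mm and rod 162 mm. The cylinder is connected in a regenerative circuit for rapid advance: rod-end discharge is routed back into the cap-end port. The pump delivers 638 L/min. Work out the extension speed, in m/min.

In regeneration the rod-end outflow joins the pump flow into the cap end, so the net volume the pump must supply per unit advance equals the rod cross-section area.
Rod cross-section A_rod = π/4 × (162 mm)² = 20610 mm^2
v = Q_pump / A_rod

v ≈ 31.0 m/min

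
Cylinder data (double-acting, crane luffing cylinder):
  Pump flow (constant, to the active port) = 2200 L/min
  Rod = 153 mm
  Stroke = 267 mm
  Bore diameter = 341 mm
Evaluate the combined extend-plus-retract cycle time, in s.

Cap-side area A_cap = π/4 × (341 mm)² = 91330 mm^2
Rod-side annular area A_ann = π/4 × (341² − 153²) = 72940 mm^2
t_ext = A_cap·L/Q = 0.6650 s
t_ret = A_ann·L/Q = 0.5311 s
t_cycle = t_ext + t_ret

t ≈ 1.20 s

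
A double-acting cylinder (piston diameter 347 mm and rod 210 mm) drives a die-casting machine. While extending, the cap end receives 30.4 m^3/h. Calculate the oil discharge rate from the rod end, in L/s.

Cap-side area A_cap = π/4 × (347 mm)² = 94570 mm^2
Rod-side annular area A_ann = π/4 × (347² − 210²) = 59930 mm^2
Piston speed v = Q_in/A_cap; rod-end outflow Q_out = v × A_ann = Q_in × A_ann/A_cap.

Q_out ≈ 5.35 L/s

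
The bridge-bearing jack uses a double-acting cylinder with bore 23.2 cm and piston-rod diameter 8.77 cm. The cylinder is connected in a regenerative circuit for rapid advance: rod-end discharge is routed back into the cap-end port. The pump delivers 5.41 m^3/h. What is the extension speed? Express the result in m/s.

v ≈ 0.249 m/s

In regeneration the rod-end outflow joins the pump flow into the cap end, so the net volume the pump must supply per unit advance equals the rod cross-section area.
Rod cross-section A_rod = π/4 × (8.77 cm)² = 60.41 cm^2
v = Q_pump / A_rod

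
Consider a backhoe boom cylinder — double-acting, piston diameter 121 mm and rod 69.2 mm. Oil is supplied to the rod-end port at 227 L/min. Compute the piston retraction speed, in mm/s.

v ≈ 489 mm/s

Rod-side annular area A_ann = π/4 × (121² − 69.2²) = 7738 mm^2
Flow into the rod-end port fills the annular volume.
v = Q / A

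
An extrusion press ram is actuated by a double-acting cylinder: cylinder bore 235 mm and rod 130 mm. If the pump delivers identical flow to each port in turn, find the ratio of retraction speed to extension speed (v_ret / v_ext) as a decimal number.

Cap-side area A_cap = π/4 × (235 mm)² = 43370 mm^2
Rod-side annular area A_ann = π/4 × (235² − 130²) = 30100 mm^2
For equal Q, v ∝ 1/A, so v_ret/v_ext = A_cap/A_ann.

v_ret/v_ext ≈ 1.44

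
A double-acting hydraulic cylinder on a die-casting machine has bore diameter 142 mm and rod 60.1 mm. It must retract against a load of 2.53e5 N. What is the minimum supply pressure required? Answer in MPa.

Rod-side annular area A_ann = π/4 × (142² − 60.1²) = 13000 mm^2
Retraction: pressure acts on the annular area.
P = F / A = 2.53e5 N / A

P ≈ 19.5 MPa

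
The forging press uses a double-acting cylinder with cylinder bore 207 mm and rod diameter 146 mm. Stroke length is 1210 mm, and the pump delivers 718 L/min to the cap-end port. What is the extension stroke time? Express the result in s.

Cap-side area A_cap = π/4 × (207 mm)² = 33650 mm^2
Swept volume V = A × L; t = V / Q = A·L / Q

t ≈ 3.40 s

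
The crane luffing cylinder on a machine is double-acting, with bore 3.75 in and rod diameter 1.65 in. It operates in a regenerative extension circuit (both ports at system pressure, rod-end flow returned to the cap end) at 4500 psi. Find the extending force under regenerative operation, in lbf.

F ≈ 9620 lbf

With equal pressure on both faces, forces on the annular region cancel; the net push is pressure × rod cross-section.
Rod cross-section A_rod = π/4 × (1.65 in)² = 2.138 in^2
F = P × A_rod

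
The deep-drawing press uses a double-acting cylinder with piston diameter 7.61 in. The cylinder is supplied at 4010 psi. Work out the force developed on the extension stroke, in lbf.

Cap-side area A_cap = π/4 × (7.61 in)² = 45.48 in^2
F = P × A_cap = 4010 psi × A_cap

F ≈ 1.82e5 lbf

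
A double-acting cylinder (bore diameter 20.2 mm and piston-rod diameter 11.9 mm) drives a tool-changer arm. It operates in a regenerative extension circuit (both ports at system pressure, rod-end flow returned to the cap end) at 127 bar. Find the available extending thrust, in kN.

With equal pressure on both faces, forces on the annular region cancel; the net push is pressure × rod cross-section.
Rod cross-section A_rod = π/4 × (11.9 mm)² = 111.2 mm^2
F = P × A_rod

F ≈ 1.41 kN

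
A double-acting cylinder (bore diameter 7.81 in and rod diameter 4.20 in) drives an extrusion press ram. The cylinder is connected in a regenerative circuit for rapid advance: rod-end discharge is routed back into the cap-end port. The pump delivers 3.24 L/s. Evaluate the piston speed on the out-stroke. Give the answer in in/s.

In regeneration the rod-end outflow joins the pump flow into the cap end, so the net volume the pump must supply per unit advance equals the rod cross-section area.
Rod cross-section A_rod = π/4 × (4.20 in)² = 13.85 in^2
v = Q_pump / A_rod

v ≈ 14.3 in/s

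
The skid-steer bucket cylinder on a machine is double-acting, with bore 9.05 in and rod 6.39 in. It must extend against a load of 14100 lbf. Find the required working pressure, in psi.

Cap-side area A_cap = π/4 × (9.05 in)² = 64.33 in^2
P = F / A = 14100 lbf / A

P ≈ 219 psi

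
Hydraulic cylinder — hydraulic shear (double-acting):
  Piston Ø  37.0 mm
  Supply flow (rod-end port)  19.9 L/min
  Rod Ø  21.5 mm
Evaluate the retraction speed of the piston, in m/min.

Rod-side annular area A_ann = π/4 × (37.0² − 21.5²) = 712.2 mm^2
Flow into the rod-end port fills the annular volume.
v = Q / A

v ≈ 27.9 m/min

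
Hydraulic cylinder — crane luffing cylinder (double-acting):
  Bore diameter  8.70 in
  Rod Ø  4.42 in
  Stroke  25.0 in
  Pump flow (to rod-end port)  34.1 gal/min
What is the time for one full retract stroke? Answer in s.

t ≈ 8.40 s

Rod-side annular area A_ann = π/4 × (8.70² − 4.42²) = 44.10 in^2
Swept volume V = A × L; t = V / Q = A·L / Q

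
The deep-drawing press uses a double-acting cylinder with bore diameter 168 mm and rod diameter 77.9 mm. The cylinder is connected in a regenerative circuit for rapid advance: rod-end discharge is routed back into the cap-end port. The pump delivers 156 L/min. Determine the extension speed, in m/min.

In regeneration the rod-end outflow joins the pump flow into the cap end, so the net volume the pump must supply per unit advance equals the rod cross-section area.
Rod cross-section A_rod = π/4 × (77.9 mm)² = 4766 mm^2
v = Q_pump / A_rod

v ≈ 32.7 m/min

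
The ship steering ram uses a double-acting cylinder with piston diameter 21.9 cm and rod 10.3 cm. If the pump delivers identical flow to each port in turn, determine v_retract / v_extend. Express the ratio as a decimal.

v_ret/v_ext ≈ 1.28

Cap-side area A_cap = π/4 × (21.9 cm)² = 376.7 cm^2
Rod-side annular area A_ann = π/4 × (21.9² − 10.3²) = 293.4 cm^2
For equal Q, v ∝ 1/A, so v_ret/v_ext = A_cap/A_ann.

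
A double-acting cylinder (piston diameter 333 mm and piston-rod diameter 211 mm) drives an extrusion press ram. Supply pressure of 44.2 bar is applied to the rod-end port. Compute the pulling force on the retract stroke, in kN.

F ≈ 230 kN

Rod-side annular area A_ann = π/4 × (333² − 211²) = 52130 mm^2
On retraction the pressure acts on the annular area (bore minus rod).
F = P × A_ann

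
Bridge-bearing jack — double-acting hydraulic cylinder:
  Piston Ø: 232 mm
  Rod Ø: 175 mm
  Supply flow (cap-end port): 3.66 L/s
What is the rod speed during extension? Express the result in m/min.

v ≈ 5.19 m/min

Cap-side area A_cap = π/4 × (232 mm)² = 42270 mm^2
v = Q / A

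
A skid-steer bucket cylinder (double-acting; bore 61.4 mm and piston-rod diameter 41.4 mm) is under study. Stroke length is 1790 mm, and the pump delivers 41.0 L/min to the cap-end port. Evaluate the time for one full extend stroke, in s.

Cap-side area A_cap = π/4 × (61.4 mm)² = 2961 mm^2
Swept volume V = A × L; t = V / Q = A·L / Q

t ≈ 7.76 s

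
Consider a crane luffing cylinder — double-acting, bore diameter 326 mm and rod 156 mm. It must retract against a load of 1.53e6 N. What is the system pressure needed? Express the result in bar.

Rod-side annular area A_ann = π/4 × (326² − 156²) = 64360 mm^2
Retraction: pressure acts on the annular area.
P = F / A = 1.53e6 N / A

P ≈ 238 bar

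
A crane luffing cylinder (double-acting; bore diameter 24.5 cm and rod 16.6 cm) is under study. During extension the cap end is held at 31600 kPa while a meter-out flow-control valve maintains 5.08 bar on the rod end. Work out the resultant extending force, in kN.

Cap-side area A_cap = π/4 × (24.5 cm)² = 471.4 cm^2
Rod-side annular area A_ann = π/4 × (24.5² − 16.6²) = 255.0 cm^2
Net thrust = P_cap·A_cap − P_rod·A_ann = 1490 kN − 12.95 kN

F ≈ 1480 kN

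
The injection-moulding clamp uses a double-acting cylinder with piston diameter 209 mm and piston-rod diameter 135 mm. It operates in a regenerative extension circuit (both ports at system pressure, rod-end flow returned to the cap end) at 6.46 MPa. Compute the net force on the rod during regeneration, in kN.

F ≈ 92.5 kN

With equal pressure on both faces, forces on the annular region cancel; the net push is pressure × rod cross-section.
Rod cross-section A_rod = π/4 × (135 mm)² = 14310 mm^2
F = P × A_rod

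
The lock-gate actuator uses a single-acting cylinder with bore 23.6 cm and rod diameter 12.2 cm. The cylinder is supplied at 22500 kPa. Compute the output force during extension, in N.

F ≈ 9.84e5 N

Cap-side area A_cap = π/4 × (23.6 cm)² = 437.4 cm^2
F = P × A_cap = 22500 kPa × A_cap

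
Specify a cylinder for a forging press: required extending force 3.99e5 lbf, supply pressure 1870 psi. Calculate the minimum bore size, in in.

D ≈ 16.5 in

Extension force acts on the full piston face: F = P × (π/4)D².
D = √(4F / (πP)) = √(4 × 3.99e5 lbf / (π × 1870 psi))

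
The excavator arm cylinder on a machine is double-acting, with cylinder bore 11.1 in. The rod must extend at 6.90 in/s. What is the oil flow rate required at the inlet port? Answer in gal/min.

Cap-side area A_cap = π/4 × (11.1 in)² = 96.77 in^2
Q = A × v

Q ≈ 173 gal/min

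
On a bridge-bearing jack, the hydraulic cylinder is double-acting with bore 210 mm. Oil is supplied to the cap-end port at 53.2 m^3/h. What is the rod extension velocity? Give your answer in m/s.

Cap-side area A_cap = π/4 × (210 mm)² = 34640 mm^2
v = Q / A

v ≈ 0.427 m/s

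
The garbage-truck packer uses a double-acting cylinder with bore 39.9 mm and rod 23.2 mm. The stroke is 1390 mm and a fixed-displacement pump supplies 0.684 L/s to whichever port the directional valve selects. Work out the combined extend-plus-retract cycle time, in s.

t ≈ 4.22 s

Cap-side area A_cap = π/4 × (39.9 mm)² = 1250 mm^2
Rod-side annular area A_ann = π/4 × (39.9² − 23.2²) = 827.6 mm^2
t_ext = A_cap·L/Q = 2.541 s
t_ret = A_ann·L/Q = 1.682 s
t_cycle = t_ext + t_ret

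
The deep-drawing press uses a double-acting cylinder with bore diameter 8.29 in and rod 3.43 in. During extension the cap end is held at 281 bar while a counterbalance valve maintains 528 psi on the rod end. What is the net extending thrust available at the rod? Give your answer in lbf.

F ≈ 1.96e5 lbf

Cap-side area A_cap = π/4 × (8.29 in)² = 53.98 in^2
Rod-side annular area A_ann = π/4 × (8.29² − 3.43²) = 44.74 in^2
Net thrust = P_cap·A_cap − P_rod·A_ann = 2.200e5 lbf − 23620 lbf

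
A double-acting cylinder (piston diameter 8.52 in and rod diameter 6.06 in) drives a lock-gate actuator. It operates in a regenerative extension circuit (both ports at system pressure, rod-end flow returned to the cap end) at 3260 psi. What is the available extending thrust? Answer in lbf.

F ≈ 94000 lbf

With equal pressure on both faces, forces on the annular region cancel; the net push is pressure × rod cross-section.
Rod cross-section A_rod = π/4 × (6.06 in)² = 28.84 in^2
F = P × A_rod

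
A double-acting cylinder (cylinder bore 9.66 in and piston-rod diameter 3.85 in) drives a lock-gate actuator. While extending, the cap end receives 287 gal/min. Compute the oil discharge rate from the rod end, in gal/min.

Q_out ≈ 241 gal/min

Cap-side area A_cap = π/4 × (9.66 in)² = 73.29 in^2
Rod-side annular area A_ann = π/4 × (9.66² − 3.85²) = 61.65 in^2
Piston speed v = Q_in/A_cap; rod-end outflow Q_out = v × A_ann = Q_in × A_ann/A_cap.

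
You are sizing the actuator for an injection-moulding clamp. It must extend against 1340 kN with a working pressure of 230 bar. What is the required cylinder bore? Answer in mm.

Extension force acts on the full piston face: F = P × (π/4)D².
D = √(4F / (πP)) = √(4 × 1340 kN / (π × 230 bar))

D ≈ 272 mm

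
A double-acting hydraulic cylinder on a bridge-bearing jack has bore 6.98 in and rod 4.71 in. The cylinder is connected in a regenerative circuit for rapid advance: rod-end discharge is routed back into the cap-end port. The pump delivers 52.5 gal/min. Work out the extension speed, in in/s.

v ≈ 11.6 in/s

In regeneration the rod-end outflow joins the pump flow into the cap end, so the net volume the pump must supply per unit advance equals the rod cross-section area.
Rod cross-section A_rod = π/4 × (4.71 in)² = 17.42 in^2
v = Q_pump / A_rod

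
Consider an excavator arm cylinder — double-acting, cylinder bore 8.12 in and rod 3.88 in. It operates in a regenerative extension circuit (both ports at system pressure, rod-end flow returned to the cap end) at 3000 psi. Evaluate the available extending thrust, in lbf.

With equal pressure on both faces, forces on the annular region cancel; the net push is pressure × rod cross-section.
Rod cross-section A_rod = π/4 × (3.88 in)² = 11.82 in^2
F = P × A_rod

F ≈ 35500 lbf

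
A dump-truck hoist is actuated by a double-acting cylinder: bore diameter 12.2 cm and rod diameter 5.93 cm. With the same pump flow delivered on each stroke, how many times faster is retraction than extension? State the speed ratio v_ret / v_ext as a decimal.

v_ret/v_ext ≈ 1.31

Cap-side area A_cap = π/4 × (12.2 cm)² = 116.9 cm^2
Rod-side annular area A_ann = π/4 × (12.2² − 5.93²) = 89.28 cm^2
For equal Q, v ∝ 1/A, so v_ret/v_ext = A_cap/A_ann.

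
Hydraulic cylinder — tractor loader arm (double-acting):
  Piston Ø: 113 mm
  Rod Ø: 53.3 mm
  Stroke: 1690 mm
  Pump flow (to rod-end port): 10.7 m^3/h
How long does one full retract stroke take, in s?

t ≈ 4.43 s

Rod-side annular area A_ann = π/4 × (113² − 53.3²) = 7798 mm^2
Swept volume V = A × L; t = V / Q = A·L / Q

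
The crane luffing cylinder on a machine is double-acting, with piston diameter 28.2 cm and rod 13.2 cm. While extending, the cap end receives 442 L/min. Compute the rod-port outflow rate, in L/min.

Cap-side area A_cap = π/4 × (28.2 cm)² = 624.6 cm^2
Rod-side annular area A_ann = π/4 × (28.2² − 13.2²) = 487.7 cm^2
Piston speed v = Q_in/A_cap; rod-end outflow Q_out = v × A_ann = Q_in × A_ann/A_cap.

Q_out ≈ 345 L/min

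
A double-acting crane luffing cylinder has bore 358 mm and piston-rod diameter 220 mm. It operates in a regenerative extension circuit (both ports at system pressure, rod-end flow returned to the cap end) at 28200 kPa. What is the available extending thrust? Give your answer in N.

F ≈ 1.07e6 N

With equal pressure on both faces, forces on the annular region cancel; the net push is pressure × rod cross-section.
Rod cross-section A_rod = π/4 × (220 mm)² = 38010 mm^2
F = P × A_rod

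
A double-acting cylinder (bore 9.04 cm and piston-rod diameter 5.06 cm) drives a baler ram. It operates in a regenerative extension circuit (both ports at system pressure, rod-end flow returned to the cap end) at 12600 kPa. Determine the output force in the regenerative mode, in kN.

F ≈ 25.3 kN

With equal pressure on both faces, forces on the annular region cancel; the net push is pressure × rod cross-section.
Rod cross-section A_rod = π/4 × (5.06 cm)² = 20.11 cm^2
F = P × A_rod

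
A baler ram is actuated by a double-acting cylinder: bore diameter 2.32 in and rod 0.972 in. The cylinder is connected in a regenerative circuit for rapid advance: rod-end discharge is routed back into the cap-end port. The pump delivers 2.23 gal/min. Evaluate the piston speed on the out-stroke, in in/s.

In regeneration the rod-end outflow joins the pump flow into the cap end, so the net volume the pump must supply per unit advance equals the rod cross-section area.
Rod cross-section A_rod = π/4 × (0.972 in)² = 0.7420 in^2
v = Q_pump / A_rod

v ≈ 11.6 in/s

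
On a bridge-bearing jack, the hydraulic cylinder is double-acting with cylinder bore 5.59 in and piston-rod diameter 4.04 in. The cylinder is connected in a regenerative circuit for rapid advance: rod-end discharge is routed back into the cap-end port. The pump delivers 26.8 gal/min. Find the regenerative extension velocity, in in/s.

v ≈ 8.05 in/s

In regeneration the rod-end outflow joins the pump flow into the cap end, so the net volume the pump must supply per unit advance equals the rod cross-section area.
Rod cross-section A_rod = π/4 × (4.04 in)² = 12.82 in^2
v = Q_pump / A_rod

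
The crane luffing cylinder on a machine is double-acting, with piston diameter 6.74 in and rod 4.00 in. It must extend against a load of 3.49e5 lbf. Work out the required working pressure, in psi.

Cap-side area A_cap = π/4 × (6.74 in)² = 35.68 in^2
P = F / A = 3.49e5 lbf / A

P ≈ 9780 psi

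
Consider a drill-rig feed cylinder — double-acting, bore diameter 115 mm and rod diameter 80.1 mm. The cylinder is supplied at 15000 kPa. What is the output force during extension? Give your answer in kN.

Cap-side area A_cap = π/4 × (115 mm)² = 10390 mm^2
F = P × A_cap = 15000 kPa × A_cap

F ≈ 156 kN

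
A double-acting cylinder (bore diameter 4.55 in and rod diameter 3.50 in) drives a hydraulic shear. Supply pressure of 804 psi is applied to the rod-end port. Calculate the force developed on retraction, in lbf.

Rod-side annular area A_ann = π/4 × (4.55² − 3.50²) = 6.639 in^2
On retraction the pressure acts on the annular area (bore minus rod).
F = P × A_ann

F ≈ 5340 lbf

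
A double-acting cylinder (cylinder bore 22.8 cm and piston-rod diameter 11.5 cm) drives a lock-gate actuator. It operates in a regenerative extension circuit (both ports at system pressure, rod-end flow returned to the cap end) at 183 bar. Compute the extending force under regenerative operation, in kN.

F ≈ 190 kN

With equal pressure on both faces, forces on the annular region cancel; the net push is pressure × rod cross-section.
Rod cross-section A_rod = π/4 × (11.5 cm)² = 103.9 cm^2
F = P × A_rod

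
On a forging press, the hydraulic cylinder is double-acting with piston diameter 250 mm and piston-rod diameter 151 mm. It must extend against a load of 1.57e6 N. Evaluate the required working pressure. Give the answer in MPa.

P ≈ 32.0 MPa

Cap-side area A_cap = π/4 × (250 mm)² = 49090 mm^2
P = F / A = 1.57e6 N / A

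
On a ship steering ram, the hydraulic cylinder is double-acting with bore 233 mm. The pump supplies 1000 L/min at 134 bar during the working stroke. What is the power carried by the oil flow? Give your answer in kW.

W ≈ 223 kW

Hydraulic power = P × Q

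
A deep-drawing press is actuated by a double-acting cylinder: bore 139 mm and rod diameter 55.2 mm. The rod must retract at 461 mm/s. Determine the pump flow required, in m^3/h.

Rod-side annular area A_ann = π/4 × (139² − 55.2²) = 12780 mm^2
Q = A × v

Q ≈ 21.2 m^3/h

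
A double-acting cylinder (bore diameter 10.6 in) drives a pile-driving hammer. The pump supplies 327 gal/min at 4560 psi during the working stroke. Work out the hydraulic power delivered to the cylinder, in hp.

W ≈ 870 hp

Hydraulic power = P × Q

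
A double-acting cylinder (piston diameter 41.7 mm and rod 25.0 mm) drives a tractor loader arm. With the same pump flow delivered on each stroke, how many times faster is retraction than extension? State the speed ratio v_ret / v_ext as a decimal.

v_ret/v_ext ≈ 1.56

Cap-side area A_cap = π/4 × (41.7 mm)² = 1366 mm^2
Rod-side annular area A_ann = π/4 × (41.7² − 25.0²) = 874.8 mm^2
For equal Q, v ∝ 1/A, so v_ret/v_ext = A_cap/A_ann.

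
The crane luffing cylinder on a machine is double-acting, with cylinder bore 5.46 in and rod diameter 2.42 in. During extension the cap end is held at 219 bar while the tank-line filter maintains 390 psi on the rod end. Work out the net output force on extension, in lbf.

F ≈ 67000 lbf

Cap-side area A_cap = π/4 × (5.46 in)² = 23.41 in^2
Rod-side annular area A_ann = π/4 × (5.46² − 2.42²) = 18.81 in^2
Net thrust = P_cap·A_cap − P_rod·A_ann = 74370 lbf − 7338 lbf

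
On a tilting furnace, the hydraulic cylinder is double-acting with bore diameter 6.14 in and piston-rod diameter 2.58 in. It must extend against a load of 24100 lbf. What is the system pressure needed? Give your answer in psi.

P ≈ 814 psi

Cap-side area A_cap = π/4 × (6.14 in)² = 29.61 in^2
P = F / A = 24100 lbf / A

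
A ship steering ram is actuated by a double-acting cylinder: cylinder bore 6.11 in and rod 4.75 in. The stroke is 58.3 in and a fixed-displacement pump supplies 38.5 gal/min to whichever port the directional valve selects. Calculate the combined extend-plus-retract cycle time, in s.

t ≈ 16.1 s

Cap-side area A_cap = π/4 × (6.11 in)² = 29.32 in^2
Rod-side annular area A_ann = π/4 × (6.11² − 4.75²) = 11.60 in^2
t_ext = A_cap·L/Q = 11.53 s
t_ret = A_ann·L/Q = 4.563 s
t_cycle = t_ext + t_ret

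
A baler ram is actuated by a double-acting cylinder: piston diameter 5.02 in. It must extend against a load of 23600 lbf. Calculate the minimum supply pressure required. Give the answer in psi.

Cap-side area A_cap = π/4 × (5.02 in)² = 19.79 in^2
P = F / A = 23600 lbf / A

P ≈ 1190 psi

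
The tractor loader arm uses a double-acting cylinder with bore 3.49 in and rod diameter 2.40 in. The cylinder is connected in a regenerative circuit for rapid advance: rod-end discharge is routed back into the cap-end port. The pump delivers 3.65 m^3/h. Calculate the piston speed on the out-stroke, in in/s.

In regeneration the rod-end outflow joins the pump flow into the cap end, so the net volume the pump must supply per unit advance equals the rod cross-section area.
Rod cross-section A_rod = π/4 × (2.40 in)² = 4.524 in^2
v = Q_pump / A_rod

v ≈ 13.7 in/s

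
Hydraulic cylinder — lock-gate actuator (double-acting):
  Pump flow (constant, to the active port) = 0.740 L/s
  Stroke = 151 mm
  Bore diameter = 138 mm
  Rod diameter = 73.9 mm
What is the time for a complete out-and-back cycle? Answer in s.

Cap-side area A_cap = π/4 × (138 mm)² = 14960 mm^2
Rod-side annular area A_ann = π/4 × (138² − 73.9²) = 10670 mm^2
t_ext = A_cap·L/Q = 3.052 s
t_ret = A_ann·L/Q = 2.177 s
t_cycle = t_ext + t_ret

t ≈ 5.23 s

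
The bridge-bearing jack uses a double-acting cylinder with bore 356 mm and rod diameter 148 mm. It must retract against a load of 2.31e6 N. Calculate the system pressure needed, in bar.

Rod-side annular area A_ann = π/4 × (356² − 148²) = 82330 mm^2
Retraction: pressure acts on the annular area.
P = F / A = 2.31e6 N / A

P ≈ 281 bar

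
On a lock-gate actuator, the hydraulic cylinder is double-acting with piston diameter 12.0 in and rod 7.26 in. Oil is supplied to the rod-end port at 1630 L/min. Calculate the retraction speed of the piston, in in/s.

v ≈ 23.1 in/s

Rod-side annular area A_ann = π/4 × (12.0² − 7.26²) = 71.70 in^2
Flow into the rod-end port fills the annular volume.
v = Q / A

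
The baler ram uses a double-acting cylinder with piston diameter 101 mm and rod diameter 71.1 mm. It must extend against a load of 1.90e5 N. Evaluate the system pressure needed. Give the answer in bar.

P ≈ 237 bar

Cap-side area A_cap = π/4 × (101 mm)² = 8012 mm^2
P = F / A = 1.90e5 N / A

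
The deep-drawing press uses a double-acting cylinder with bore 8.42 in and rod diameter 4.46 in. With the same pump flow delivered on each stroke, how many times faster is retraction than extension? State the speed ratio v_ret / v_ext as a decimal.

Cap-side area A_cap = π/4 × (8.42 in)² = 55.68 in^2
Rod-side annular area A_ann = π/4 × (8.42² − 4.46²) = 40.06 in^2
For equal Q, v ∝ 1/A, so v_ret/v_ext = A_cap/A_ann.

v_ret/v_ext ≈ 1.39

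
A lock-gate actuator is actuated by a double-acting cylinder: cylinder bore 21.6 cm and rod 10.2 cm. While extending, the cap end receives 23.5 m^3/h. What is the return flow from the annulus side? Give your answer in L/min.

Cap-side area A_cap = π/4 × (21.6 cm)² = 366.4 cm^2
Rod-side annular area A_ann = π/4 × (21.6² − 10.2²) = 284.7 cm^2
Piston speed v = Q_in/A_cap; rod-end outflow Q_out = v × A_ann = Q_in × A_ann/A_cap.

Q_out ≈ 304 L/min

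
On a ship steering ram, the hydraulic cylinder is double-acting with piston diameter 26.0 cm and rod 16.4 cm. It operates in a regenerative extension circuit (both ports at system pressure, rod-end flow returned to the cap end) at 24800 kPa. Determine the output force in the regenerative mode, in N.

With equal pressure on both faces, forces on the annular region cancel; the net push is pressure × rod cross-section.
Rod cross-section A_rod = π/4 × (16.4 cm)² = 211.2 cm^2
F = P × A_rod

F ≈ 5.24e5 N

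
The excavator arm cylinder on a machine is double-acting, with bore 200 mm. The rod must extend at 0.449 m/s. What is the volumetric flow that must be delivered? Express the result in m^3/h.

Q ≈ 50.8 m^3/h

Cap-side area A_cap = π/4 × (200 mm)² = 31420 mm^2
Q = A × v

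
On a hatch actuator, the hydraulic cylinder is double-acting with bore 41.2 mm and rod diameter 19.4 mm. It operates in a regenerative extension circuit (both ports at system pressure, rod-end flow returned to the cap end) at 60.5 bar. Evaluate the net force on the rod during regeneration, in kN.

With equal pressure on both faces, forces on the annular region cancel; the net push is pressure × rod cross-section.
Rod cross-section A_rod = π/4 × (19.4 mm)² = 295.6 mm^2
F = P × A_rod

F ≈ 1.79 kN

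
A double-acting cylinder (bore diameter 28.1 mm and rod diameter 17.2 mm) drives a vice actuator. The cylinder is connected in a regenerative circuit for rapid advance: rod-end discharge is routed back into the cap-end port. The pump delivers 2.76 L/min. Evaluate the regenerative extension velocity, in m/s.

In regeneration the rod-end outflow joins the pump flow into the cap end, so the net volume the pump must supply per unit advance equals the rod cross-section area.
Rod cross-section A_rod = π/4 × (17.2 mm)² = 232.4 mm^2
v = Q_pump / A_rod

v ≈ 0.198 m/s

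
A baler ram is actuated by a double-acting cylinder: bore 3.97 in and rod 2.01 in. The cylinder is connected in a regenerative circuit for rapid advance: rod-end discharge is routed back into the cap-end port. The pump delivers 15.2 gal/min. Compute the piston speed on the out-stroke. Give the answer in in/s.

In regeneration the rod-end outflow joins the pump flow into the cap end, so the net volume the pump must supply per unit advance equals the rod cross-section area.
Rod cross-section A_rod = π/4 × (2.01 in)² = 3.173 in^2
v = Q_pump / A_rod

v ≈ 18.4 in/s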